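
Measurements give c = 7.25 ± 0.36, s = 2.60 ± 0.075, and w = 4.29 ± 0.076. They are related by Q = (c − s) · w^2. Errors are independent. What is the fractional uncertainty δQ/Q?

Let u = c − s = 4.65. δu = √(δc² + δs²) = √(0.130 + 0.00562) = 0.368, so δu/u = 0.0791.
Q is then a monomial in u, w:
δQ/Q = √((δu/u)² + (2·δw/w)²) = √(0.00625 + 0.00126) = 0.0867

0.0867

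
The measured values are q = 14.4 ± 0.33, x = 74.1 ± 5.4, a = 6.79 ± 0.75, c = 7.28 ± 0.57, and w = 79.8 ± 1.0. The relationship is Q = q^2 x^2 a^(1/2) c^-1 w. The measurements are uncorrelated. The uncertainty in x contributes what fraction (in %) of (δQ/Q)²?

65.0%

(δQ/Q)² = (2·δq/q)² + (2·δx/x)² + (½·δa/a)² + (-1·δc/c)² + (1·δw/w)²
  q term: (2×0.0229)² = 0.00210
  x term: (2×0.0729)² = 0.0212
  a term: (0.5×0.110)² = 0.00305
  c term: (-1×0.0783)² = 0.00613
  w term: (1×0.0125)² = 0.000157
Total = 0.0327. Share from x = 0.0212/0.0327 = 0.650.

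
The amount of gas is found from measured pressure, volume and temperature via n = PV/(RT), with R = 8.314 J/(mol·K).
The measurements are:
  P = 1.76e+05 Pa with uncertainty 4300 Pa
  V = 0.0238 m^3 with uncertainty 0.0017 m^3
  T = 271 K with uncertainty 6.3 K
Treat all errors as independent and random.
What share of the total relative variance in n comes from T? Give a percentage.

(δn/n)² = (1·δP/P)² + (1·δV/V)² + (-1·δT/T)²
  P term: (1×0.0244)² = 0.000597
  V term: (1×0.0714)² = 0.00510
  T term: (-1×0.0232)² = 0.000540
Total = 0.00624. Share from T = 0.000540/0.00624 = 0.0866.

8.66%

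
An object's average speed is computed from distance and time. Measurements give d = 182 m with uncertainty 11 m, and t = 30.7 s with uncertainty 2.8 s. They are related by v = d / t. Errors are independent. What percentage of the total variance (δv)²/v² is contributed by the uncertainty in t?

(δv/v)² = (1·δd/d)² + (-1·δt/t)²
  d term: (1×0.0604)² = 0.00365
  t term: (-1×0.0912)² = 0.00832
Total = 0.0120. Share from t = 0.00832/0.0120 = 0.695.

69.5%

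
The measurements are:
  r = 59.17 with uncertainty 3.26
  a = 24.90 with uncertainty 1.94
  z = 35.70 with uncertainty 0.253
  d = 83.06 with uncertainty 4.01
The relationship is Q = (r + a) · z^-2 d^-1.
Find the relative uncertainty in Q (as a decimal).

Let u = r + a = 84.07. δu = √(δr² + δa²) = √(10.6 + 3.76) = 3.79, so δu/u = 0.0451.
Q is then a monomial in u, z, d:
δQ/Q = √((δu/u)² + (-2·δz/z)² + (-1·δd/d)²) = √(0.00204 + 0.000201 + 0.00233) = 0.0676

0.0676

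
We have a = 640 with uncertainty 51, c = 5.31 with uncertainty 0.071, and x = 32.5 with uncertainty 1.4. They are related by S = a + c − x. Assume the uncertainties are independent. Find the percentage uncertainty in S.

Sums and differences: (δS)² = Σ (cᵢ δxᵢ)².
  (δa)² = 2600;  (δc)² = 0.00504;  (δx)² = 1.96
δS = √(2600) = 51.0
S = 613, so δS/S = 51.0/613 = 0.0833.

8.33%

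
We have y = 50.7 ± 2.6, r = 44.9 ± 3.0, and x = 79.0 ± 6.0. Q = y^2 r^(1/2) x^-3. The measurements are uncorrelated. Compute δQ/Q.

0.252

Since Q is a product/quotient, work with relative uncertainties:
  (2·δy/y)² = (2×0.0513)² = 0.0105;  (½·δr/r)² = (0.5×0.0668)² = 0.00112;  (-3·δx/x)² = (-3×0.0759)² = 0.0519
δQ/Q = √(0.0636) = 0.252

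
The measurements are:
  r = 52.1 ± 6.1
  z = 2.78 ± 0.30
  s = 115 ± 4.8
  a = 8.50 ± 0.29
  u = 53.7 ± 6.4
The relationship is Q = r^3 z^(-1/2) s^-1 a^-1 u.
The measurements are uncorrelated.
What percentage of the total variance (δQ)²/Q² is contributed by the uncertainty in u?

9.91%

(δQ/Q)² = (3·δr/r)² + (−½·δz/z)² + (-1·δs/s)² + (-1·δa/a)² + (1·δu/u)²
  r term: (3×0.117)² = 0.123
  z term: (-0.5×0.108)² = 0.00291
  s term: (-1×0.0417)² = 0.00174
  a term: (-1×0.0341)² = 0.00116
  u term: (1×0.119)² = 0.0142
Total = 0.143. Share from u = 0.0142/0.143 = 0.0991.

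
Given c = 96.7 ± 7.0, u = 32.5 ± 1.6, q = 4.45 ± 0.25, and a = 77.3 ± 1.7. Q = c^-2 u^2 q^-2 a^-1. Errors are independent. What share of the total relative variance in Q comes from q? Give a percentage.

28.8%

(δQ/Q)² = (-2·δc/c)² + (2·δu/u)² + (-2·δq/q)² + (-1·δa/a)²
  c term: (-2×0.0724)² = 0.0210
  u term: (2×0.0492)² = 0.00969
  q term: (-2×0.0562)² = 0.0126
  a term: (-1×0.0220)² = 0.000484
Total = 0.0438. Share from q = 0.0126/0.0438 = 0.288.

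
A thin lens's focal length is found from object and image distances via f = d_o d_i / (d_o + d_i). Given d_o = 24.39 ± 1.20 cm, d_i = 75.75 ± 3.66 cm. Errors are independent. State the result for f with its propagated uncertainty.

18.45 ± 0.720 cm

∂f/∂d_o = (d_i/(d_o+d_i))² = 0.572;  ∂f/∂d_i = (d_o/(d_o+d_i))² = 0.0593
δf = √((∂f/∂d_o · δd_o)² + (∂f/∂d_i · δd_i)²) = √(0.471 + 0.0471) = 0.720 cm
f = 18.45 cm.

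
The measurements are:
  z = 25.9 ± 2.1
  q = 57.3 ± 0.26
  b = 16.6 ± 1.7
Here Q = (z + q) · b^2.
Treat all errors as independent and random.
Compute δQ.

4730

Let u = z + q = 83.2. δu = √(δz² + δq²) = √(4.41 + 0.0676) = 2.12, so δu/u = 0.0254.
Q is then a monomial in u, b:
δQ/Q = √((δu/u)² + (2·δb/b)²) = √(0.000647 + 0.0420) = 0.206
Q = 22900, so δQ = 0.206 × 22900 = 4730.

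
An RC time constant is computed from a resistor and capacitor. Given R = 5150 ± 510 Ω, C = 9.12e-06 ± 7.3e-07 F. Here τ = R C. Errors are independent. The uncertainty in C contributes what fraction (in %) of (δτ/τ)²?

(δτ/τ)² = (1·δR/R)² + (1·δC/C)²
  R term: (1×0.0990)² = 0.00981
  C term: (1×0.0800)² = 0.00641
Total = 0.0162. Share from C = 0.00641/0.0162 = 0.395.

39.5%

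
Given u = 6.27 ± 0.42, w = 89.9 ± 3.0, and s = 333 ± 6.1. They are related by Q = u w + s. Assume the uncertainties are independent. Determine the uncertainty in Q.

42.6

Let p = u·w = 564. δp/p = √((1·δu/u)² + (1·δw/w)²) = √(0.00449 + 0.00111) = 0.0748, so δp = 42.2.
Q = p + s: δQ = √(δp² + δs²) = √(1780 + 37.2) = 42.6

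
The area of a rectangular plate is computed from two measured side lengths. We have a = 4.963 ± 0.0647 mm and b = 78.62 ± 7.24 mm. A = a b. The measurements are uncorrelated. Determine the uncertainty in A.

36.3 mm^2

Relative error in a monomial: (δA/A)² = Σ (nᵢ · δxᵢ/xᵢ)².
  (1·δa/a)² = (1×0.0130)² = 0.000170;  (1·δb/b)² = (1×0.0921)² = 0.00848
δA/A = √(0.00865) = 0.0930
A = 390.2 mm^2, so δA = 0.0930 × 390.2 = 36.3 mm^2.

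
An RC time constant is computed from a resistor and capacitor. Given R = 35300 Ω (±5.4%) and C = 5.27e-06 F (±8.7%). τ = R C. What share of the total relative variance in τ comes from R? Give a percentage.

(δτ/τ)² = (1·δR/R)² + (1·δC/C)²
  R term: (1×0.0540)² = 0.00292
  C term: (1×0.0870)² = 0.00757
Total = 0.0105. Share from R = 0.00292/0.0105 = 0.278.

27.8%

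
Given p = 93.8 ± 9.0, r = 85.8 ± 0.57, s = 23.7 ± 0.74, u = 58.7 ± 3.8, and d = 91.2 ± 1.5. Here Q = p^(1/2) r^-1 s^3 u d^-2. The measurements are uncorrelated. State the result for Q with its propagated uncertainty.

Q is a product of powers, so relative uncertainties combine in quadrature:
  (½·δp/p)² = (0.5×0.0959)² = 0.00230;  (-1·δr/r)² = (-1×0.00664)² = 4.41e-05;  (3·δs/s)² = (3×0.0312)² = 0.00877;  (1·δu/u)² = (1×0.0647)² = 0.00419;  (-2·δd/d)² = (-2×0.0164)² = 0.00108
δQ/Q = √(0.0164) = 0.128
Q = 10.6, so δQ = 0.128 × 10.6 = 1.36.

10.6 ± 1.36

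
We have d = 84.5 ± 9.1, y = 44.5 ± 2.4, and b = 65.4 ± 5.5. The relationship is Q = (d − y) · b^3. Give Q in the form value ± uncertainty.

Let u = d − y = 40.0. δu = √(δd² + δy²) = √(82.8 + 5.76) = 9.41, so δu/u = 0.235.
Q is then a monomial in u, b:
δQ/Q = √((δu/u)² + (3·δb/b)²) = √(0.0554 + 0.0637) = 0.345
Q = 1.12e+07, so δQ = 0.345 × 1.12e+07 = 3.86e+06.

(1.12 ± 0.386) × 10^7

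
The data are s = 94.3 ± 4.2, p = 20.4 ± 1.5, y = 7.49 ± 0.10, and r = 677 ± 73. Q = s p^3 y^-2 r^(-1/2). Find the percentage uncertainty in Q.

For a monomial Q ∝ s, p^3, y^-2, r^(-1/2), fractional errors add in quadrature:
  (1·δs/s)² = (1×0.0445)² = 0.00198;  (3·δp/p)² = (3×0.0735)² = 0.0487;  (-2·δy/y)² = (-2×0.0134)² = 0.000713;  (−½·δr/r)² = (-0.5×0.108)² = 0.00291
δQ/Q = √(0.0543) = 0.233

23.3%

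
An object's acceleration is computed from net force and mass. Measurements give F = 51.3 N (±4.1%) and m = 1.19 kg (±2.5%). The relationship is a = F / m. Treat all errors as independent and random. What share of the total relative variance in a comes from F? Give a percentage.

(δa/a)² = (1·δF/F)² + (-1·δm/m)²
  F term: (1×0.0410)² = 0.00168
  m term: (-1×0.0250)² = 0.000625
Total = 0.00231. Share from F = 0.00168/0.00231 = 0.729.

72.9%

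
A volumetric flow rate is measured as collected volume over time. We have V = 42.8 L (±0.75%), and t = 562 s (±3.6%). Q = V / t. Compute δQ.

Products/powers → add relative errors in quadrature, weighted by exponent:
  (1·δV/V)² = (1×0.00750)² = 5.62e-05;  (-1·δt/t)² = (-1×0.0360)² = 0.00130
δQ/Q = √(0.00135) = 0.0368
Q = 0.0762 L/s, so δQ = 0.0368 × 0.0762 = 0.00280 L/s.

0.00280 L/s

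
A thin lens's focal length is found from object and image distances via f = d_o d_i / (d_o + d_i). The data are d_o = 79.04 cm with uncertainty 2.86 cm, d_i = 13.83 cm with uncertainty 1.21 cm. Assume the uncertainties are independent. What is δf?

0.879 cm

∂f/∂d_o = (d_i/(d_o+d_i))² = 0.0222;  ∂f/∂d_i = (d_o/(d_o+d_i))² = 0.724
δf = √((∂f/∂d_o · δd_o)² + (∂f/∂d_i · δd_i)²) = √(0.00402 + 0.768) = 0.879 cm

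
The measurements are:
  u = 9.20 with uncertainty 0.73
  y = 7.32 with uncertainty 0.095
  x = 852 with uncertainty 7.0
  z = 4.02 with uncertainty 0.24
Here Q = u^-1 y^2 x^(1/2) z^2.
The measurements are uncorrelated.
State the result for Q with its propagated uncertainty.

2750 ± 400

For a monomial Q ∝ u^-1, y^2, x^(1/2), z^2, fractional errors add in quadrature:
  (-1·δu/u)² = (-1×0.0793)² = 0.00630;  (2·δy/y)² = (2×0.0130)² = 0.000674;  (½·δx/x)² = (0.5×0.00822)² = 1.69e-05;  (2·δz/z)² = (2×0.0597)² = 0.0143
δQ/Q = √(0.0212) = 0.146
Q = 2750, so δQ = 0.146 × 2750 = 400.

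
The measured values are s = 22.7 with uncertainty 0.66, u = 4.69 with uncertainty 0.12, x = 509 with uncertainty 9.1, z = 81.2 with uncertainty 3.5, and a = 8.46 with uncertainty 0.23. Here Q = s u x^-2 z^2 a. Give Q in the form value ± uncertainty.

Relative error in a monomial: (δQ/Q)² = Σ (nᵢ · δxᵢ/xᵢ)².
  (1·δs/s)² = (1×0.0291)² = 0.000845;  (1·δu/u)² = (1×0.0256)² = 0.000655;  (-2·δx/x)² = (-2×0.0179)² = 0.00128;  (2·δz/z)² = (2×0.0431)² = 0.00743;  (1·δa/a)² = (1×0.0272)² = 0.000739
δQ/Q = √(0.0109) = 0.105
Q = 22.9, so δQ = 0.105 × 22.9 = 2.40.

22.9 ± 2.40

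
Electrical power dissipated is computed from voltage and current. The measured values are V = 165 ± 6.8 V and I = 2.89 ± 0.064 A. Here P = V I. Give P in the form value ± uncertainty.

477 ± 22.3 W

Relative error in a monomial: (δP/P)² = Σ (nᵢ · δxᵢ/xᵢ)².
  (1·δV/V)² = (1×0.0412)² = 0.00170;  (1·δI/I)² = (1×0.0221)² = 0.000490
δP/P = √(0.00219) = 0.0468
P = 477 W, so δP = 0.0468 × 477 = 22.3 W.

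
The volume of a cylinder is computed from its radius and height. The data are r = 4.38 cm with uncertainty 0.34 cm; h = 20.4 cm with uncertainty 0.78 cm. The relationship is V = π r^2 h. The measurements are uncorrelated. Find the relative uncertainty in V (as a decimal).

0.160

V is a product of powers, so relative uncertainties combine in quadrature:
  (2·δr/r)² = (2×0.0776)² = 0.0241;  (1·δh/h)² = (1×0.0382)² = 0.00146
δV/V = √(0.0256) = 0.160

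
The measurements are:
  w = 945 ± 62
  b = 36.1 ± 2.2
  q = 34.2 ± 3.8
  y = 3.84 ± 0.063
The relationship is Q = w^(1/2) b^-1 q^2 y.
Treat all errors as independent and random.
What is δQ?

For a monomial Q ∝ w^(1/2), b^-1, q^2, y, fractional errors add in quadrature:
  (½·δw/w)² = (0.5×0.0656)² = 0.00108;  (-1·δb/b)² = (-1×0.0609)² = 0.00371;  (2·δq/q)² = (2×0.111)² = 0.0494;  (1·δy/y)² = (1×0.0164)² = 0.000269
δQ/Q = √(0.0544) = 0.233
Q = 3820, so δQ = 0.233 × 3820 = 892.

892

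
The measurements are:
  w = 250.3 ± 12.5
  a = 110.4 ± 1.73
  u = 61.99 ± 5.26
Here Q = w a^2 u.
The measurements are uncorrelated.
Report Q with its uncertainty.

Since Q is a product/quotient, work with relative uncertainties:
  (1·δw/w)² = (1×0.0499)² = 0.00249;  (2·δa/a)² = (2×0.0157)² = 0.000982;  (1·δu/u)² = (1×0.0849)² = 0.00720
δQ/Q = √(0.0107) = 0.103
Q = 1.891e+08, so δQ = 0.103 × 1.891e+08 = 1.95e+07.

(1.891 ± 0.195) × 10^8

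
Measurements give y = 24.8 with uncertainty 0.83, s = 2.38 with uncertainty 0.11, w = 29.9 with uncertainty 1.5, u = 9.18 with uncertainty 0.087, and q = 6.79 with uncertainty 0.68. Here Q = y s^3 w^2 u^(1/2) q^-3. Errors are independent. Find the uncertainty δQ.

For a monomial Q ∝ y, s^3, w^2, u^(1/2), q^-3, fractional errors add in quadrature:
  (1·δy/y)² = (1×0.0335)² = 0.00112;  (3·δs/s)² = (3×0.0462)² = 0.0192;  (2·δw/w)² = (2×0.0502)² = 0.0101;  (½·δu/u)² = (0.5×0.00948)² = 2.25e-05;  (-3·δq/q)² = (-3×0.100)² = 0.0903
δQ/Q = √(0.121) = 0.347
Q = 2890, so δQ = 0.347 × 2890 = 1010.

1010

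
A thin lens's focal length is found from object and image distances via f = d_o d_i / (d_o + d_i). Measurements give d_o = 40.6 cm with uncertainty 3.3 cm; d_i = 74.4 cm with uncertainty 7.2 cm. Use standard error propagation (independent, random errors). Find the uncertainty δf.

1.65 cm

∂f/∂d_o = (d_i/(d_o+d_i))² = 0.419;  ∂f/∂d_i = (d_o/(d_o+d_i))² = 0.125
δf = √((∂f/∂d_o · δd_o)² + (∂f/∂d_i · δd_i)²) = √(1.91 + 0.805) = 1.65 cm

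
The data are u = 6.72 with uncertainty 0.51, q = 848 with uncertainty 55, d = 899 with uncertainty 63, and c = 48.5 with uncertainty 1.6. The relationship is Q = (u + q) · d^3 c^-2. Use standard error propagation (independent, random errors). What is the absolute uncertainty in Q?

Let w = u + q = 855. δw = √(δu² + δq²) = √(0.260 + 3020) = 55.0, so δw/w = 0.0644.
Q is then a monomial in w, d, c:
δQ/Q = √((δw/w)² + (3·δd/d)² + (-2·δc/c)²) = √(0.00414 + 0.0442 + 0.00435) = 0.230
Q = 2.64e+08, so δQ = 0.230 × 2.64e+08 = 6.06e+07.

6.06e+07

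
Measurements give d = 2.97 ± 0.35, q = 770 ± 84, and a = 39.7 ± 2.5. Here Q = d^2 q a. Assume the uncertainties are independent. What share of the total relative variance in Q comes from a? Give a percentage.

(δQ/Q)² = (2·δd/d)² + (1·δq/q)² + (1·δa/a)²
  d term: (2×0.118)² = 0.0555
  q term: (1×0.109)² = 0.0119
  a term: (1×0.0630)² = 0.00397
Total = 0.0714. Share from a = 0.00397/0.0714 = 0.0555.

5.55%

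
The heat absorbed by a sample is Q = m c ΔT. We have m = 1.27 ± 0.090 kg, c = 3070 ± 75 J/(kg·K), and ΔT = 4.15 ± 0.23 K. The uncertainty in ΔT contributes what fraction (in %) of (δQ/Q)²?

(δQ/Q)² = (1·δm/m)² + (1·δc/c)² + (1·δΔT/ΔT)²
  m term: (1×0.0709)² = 0.00502
  c term: (1×0.0244)² = 0.000597
  ΔT term: (1×0.0554)² = 0.00307
Total = 0.00869. Share from ΔT = 0.00307/0.00869 = 0.353.

35.3%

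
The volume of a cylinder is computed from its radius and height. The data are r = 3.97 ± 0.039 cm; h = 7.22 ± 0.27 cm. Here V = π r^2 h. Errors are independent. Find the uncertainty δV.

15.1 cm^3

For a monomial V ∝ r^2, h, fractional errors add in quadrature:
  (2·δr/r)² = (2×0.00982)² = 0.000386;  (1·δh/h)² = (1×0.0374)² = 0.00140
δV/V = √(0.00178) = 0.0422
V = 357 cm^3, so δV = 0.0422 × 357 = 15.1 cm^3.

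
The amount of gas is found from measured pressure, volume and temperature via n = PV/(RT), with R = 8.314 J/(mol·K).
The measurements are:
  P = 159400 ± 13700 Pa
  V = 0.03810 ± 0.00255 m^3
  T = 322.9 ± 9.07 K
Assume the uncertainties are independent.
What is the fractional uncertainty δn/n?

Products/powers → add relative errors in quadrature, weighted by exponent:
  (1·δP/P)² = (1×0.0859)² = 0.00739;  (1·δV/V)² = (1×0.0669)² = 0.00448;  (-1·δT/T)² = (-1×0.0281)² = 0.000789
δn/n = √(0.0127) = 0.112

0.112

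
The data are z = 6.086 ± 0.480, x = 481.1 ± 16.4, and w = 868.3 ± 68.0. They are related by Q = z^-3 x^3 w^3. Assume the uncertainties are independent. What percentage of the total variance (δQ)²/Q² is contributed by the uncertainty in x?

8.60%

(δQ/Q)² = (-3·δz/z)² + (3·δx/x)² + (3·δw/w)²
  z term: (-3×0.0789)² = 0.0560
  x term: (3×0.0341)² = 0.0105
  w term: (3×0.0783)² = 0.0552
Total = 0.122. Share from x = 0.0105/0.122 = 0.0860.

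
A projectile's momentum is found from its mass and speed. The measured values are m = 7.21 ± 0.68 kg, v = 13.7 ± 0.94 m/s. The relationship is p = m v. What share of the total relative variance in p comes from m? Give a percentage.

(δp/p)² = (1·δm/m)² + (1·δv/v)²
  m term: (1×0.0943)² = 0.00890
  v term: (1×0.0686)² = 0.00471
Total = 0.0136. Share from m = 0.00890/0.0136 = 0.654.

65.4%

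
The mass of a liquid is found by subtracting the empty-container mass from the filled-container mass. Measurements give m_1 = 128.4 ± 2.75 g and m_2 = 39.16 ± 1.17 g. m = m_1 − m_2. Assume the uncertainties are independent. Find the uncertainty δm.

Sums and differences: (δm)² = Σ (cᵢ δxᵢ)².
  (δm_1)² = 7.56;  (δm_2)² = 1.37
δm = √(8.93) = 2.99 g

2.99 g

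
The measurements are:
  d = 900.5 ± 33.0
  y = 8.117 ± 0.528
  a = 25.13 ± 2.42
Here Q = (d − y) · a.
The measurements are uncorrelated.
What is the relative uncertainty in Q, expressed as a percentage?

Let u = d − y = 892.4. δu = √(δd² + δy²) = √(1090 + 0.279) = 33.0, so δu/u = 0.0370.
Q is then a monomial in u, a:
δQ/Q = √((δu/u)² + (1·δa/a)²) = √(0.00137 + 0.00927) = 0.103

10.3%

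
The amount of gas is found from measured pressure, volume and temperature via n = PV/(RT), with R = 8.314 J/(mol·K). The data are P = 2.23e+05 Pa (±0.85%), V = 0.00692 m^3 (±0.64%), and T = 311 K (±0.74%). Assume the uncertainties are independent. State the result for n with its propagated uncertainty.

0.597 ± 0.00773 mol

Relative error in a monomial: (δn/n)² = Σ (nᵢ · δxᵢ/xᵢ)².
  (1·δP/P)² = (1×0.00850)² = 7.23e-05;  (1·δV/V)² = (1×0.00640)² = 4.1e-05;  (-1·δT/T)² = (-1×0.00740)² = 5.48e-05
δn/n = √(0.000168) = 0.0130
n = 0.597 mol, so δn = 0.0130 × 0.597 = 0.00773 mol.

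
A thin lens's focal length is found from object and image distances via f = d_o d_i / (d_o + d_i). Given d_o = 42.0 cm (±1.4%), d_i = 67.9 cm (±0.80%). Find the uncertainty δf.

∂f/∂d_o = (d_i/(d_o+d_i))² = 0.382;  ∂f/∂d_i = (d_o/(d_o+d_i))² = 0.146
δf = √((∂f/∂d_o · δd_o)² + (∂f/∂d_i · δd_i)²) = √(0.0504 + 0.00629) = 0.238 cm

0.238 cm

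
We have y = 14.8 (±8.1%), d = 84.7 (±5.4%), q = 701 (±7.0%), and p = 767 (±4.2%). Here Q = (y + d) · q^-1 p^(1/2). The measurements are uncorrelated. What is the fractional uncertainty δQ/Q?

Let u = y + d = 99.5. δu = √(δy² + δd²) = √(1.44 + 20.9) = 4.73, so δu/u = 0.0475.
Q is then a monomial in u, q, p:
δQ/Q = √((δu/u)² + (-1·δq/q)² + (½·δp/p)²) = √(0.00226 + 0.00490 + 0.000441) = 0.0872

0.0872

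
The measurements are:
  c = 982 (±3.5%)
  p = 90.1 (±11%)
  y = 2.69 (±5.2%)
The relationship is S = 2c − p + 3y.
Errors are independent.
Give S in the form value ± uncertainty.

For a sum/difference, combine absolute errors in quadrature:
  (2·δc)² = 4730;  (δp)² = 98.2;  (3·δy)² = 0.176
δS = √(4820) = 69.5
S = 1880.

1880 ± 69.5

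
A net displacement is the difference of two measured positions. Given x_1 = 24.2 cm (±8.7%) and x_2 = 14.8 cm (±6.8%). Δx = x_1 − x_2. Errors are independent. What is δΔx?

Δx is a linear combination, so absolute uncertainties add in quadrature:
  (δx_1)² = 4.43;  (δx_2)² = 1.01
δΔx = √(5.45) = 2.33 cm

2.33 cm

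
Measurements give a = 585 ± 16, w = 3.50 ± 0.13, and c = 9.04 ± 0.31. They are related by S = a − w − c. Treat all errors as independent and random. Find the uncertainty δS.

16.0

Absolute uncertainties add in quadrature for a linear combination:
  (δa)² = 256;  (δw)² = 0.0169;  (δc)² = 0.0961
δS = √(256) = 16.0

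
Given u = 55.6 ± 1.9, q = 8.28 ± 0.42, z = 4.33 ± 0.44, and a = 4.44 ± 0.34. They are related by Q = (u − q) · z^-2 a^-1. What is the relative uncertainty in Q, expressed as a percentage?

Let w = u − q = 47.3. δw = √(δu² + δq²) = √(3.61 + 0.176) = 1.95, so δw/w = 0.0411.
Q is then a monomial in w, z, a:
δQ/Q = √((δw/w)² + (-2·δz/z)² + (-1·δa/a)²) = √(0.00169 + 0.0413 + 0.00586) = 0.221

22.1%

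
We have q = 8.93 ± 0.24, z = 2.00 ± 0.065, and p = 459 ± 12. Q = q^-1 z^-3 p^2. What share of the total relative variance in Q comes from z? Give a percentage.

(δQ/Q)² = (-1·δq/q)² + (-3·δz/z)² + (2·δp/p)²
  q term: (-1×0.0269)² = 0.000722
  z term: (-3×0.0325)² = 0.00951
  p term: (2×0.0261)² = 0.00273
Total = 0.0130. Share from z = 0.00951/0.0130 = 0.733.

73.3%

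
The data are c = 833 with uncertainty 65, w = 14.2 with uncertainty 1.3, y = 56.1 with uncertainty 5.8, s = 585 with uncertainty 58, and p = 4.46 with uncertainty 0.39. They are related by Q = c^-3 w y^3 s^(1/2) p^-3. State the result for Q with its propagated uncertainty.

0.00118 ± 0.000568

Each factor contributes (exponent × relative error)² to (δQ/Q)²:
  (-3·δc/c)² = (-3×0.0780)² = 0.0548;  (1·δw/w)² = (1×0.0915)² = 0.00838;  (3·δy/y)² = (3×0.103)² = 0.0962;  (½·δs/s)² = (0.5×0.0991)² = 0.00246;  (-3·δp/p)² = (-3×0.0874)² = 0.0688
δQ/Q = √(0.231) = 0.480
Q = 0.00118, so δQ = 0.480 × 0.00118 = 0.000568.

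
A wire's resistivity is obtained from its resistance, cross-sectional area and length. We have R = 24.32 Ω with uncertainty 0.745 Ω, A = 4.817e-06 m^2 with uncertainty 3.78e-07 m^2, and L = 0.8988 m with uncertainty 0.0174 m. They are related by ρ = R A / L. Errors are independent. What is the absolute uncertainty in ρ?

Relative error in a monomial: (δρ/ρ)² = Σ (nᵢ · δxᵢ/xᵢ)².
  (1·δR/R)² = (1×0.0306)² = 0.000938;  (1·δA/A)² = (1×0.0785)² = 0.00616;  (-1·δL/L)² = (-1×0.0194)² = 0.000375
δρ/ρ = √(0.00747) = 0.0864
ρ = 0.0001303 Ω·m, so δρ = 0.0864 × 0.0001303 = 1.13e-05 Ω·m.

1.13e-05 Ω·m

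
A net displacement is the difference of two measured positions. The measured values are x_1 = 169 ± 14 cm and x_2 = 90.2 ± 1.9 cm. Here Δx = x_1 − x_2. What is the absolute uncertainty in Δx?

Absolute uncertainties add in quadrature for a linear combination:
  (δx_1)² = 196;  (δx_2)² = 3.61
δΔx = √(200) = 14.1 cm

14.1 cm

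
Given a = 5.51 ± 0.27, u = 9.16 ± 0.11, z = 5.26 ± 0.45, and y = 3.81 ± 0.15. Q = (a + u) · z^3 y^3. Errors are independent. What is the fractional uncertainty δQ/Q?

0.283

Let w = a + u = 14.7. δw = √(δa² + δu²) = √(0.0729 + 0.0121) = 0.292, so δw/w = 0.0199.
Q is then a monomial in w, z, y:
δQ/Q = √((δw/w)² + (3·δz/z)² + (3·δy/y)²) = √(0.000395 + 0.0659 + 0.0140) = 0.283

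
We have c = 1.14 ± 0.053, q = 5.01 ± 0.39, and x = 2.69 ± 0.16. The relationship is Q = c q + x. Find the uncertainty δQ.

0.542

Let p = c·q = 5.71. δp/p = √((1·δc/c)² + (1·δq/q)²) = √(0.00216 + 0.00606) = 0.0907, so δp = 0.518.
Q = p + x: δQ = √(δp² + δx²) = √(0.268 + 0.0256) = 0.542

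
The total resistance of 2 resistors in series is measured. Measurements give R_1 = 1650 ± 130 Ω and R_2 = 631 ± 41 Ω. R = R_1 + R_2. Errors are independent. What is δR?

For a sum/difference, combine absolute errors in quadrature:
  (δR_1)² = 16900;  (δR_2)² = 1680
δR = √(18600) = 136 Ω

136 Ω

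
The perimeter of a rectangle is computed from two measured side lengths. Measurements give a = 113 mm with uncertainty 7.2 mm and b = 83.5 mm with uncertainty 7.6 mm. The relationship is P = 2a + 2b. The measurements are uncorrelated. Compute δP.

Absolute uncertainties add in quadrature for a linear combination:
  (2·δa)² = 207;  (2·δb)² = 231
δP = √(438) = 20.9 mm

20.9 mm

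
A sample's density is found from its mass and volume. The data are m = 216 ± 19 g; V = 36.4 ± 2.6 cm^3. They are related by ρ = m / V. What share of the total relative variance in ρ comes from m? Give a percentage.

(δρ/ρ)² = (1·δm/m)² + (-1·δV/V)²
  m term: (1×0.0880)² = 0.00774
  V term: (-1×0.0714)² = 0.00510
Total = 0.0128. Share from m = 0.00774/0.0128 = 0.603.

60.3%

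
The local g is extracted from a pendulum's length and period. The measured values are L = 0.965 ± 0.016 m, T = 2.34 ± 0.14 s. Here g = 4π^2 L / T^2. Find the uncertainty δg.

For a monomial g ∝ L, T^-2, fractional errors add in quadrature:
  (1·δL/L)² = (1×0.0166)² = 0.000275;  (-2·δT/T)² = (-2×0.0598)² = 0.0143
δg/g = √(0.0146) = 0.121
g = 6.96 m/s^2, so δg = 0.121 × 6.96 = 0.840 m/s^2.

0.840 m/s^2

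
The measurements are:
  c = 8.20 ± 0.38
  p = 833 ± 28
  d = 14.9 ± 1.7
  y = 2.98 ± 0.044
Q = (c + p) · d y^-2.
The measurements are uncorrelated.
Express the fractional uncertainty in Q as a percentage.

Let u = c + p = 841. δu = √(δc² + δp²) = √(0.144 + 784) = 28.0, so δu/u = 0.0333.
Q is then a monomial in u, d, y:
δQ/Q = √((δu/u)² + (1·δd/d)² + (-2·δy/y)²) = √(0.00111 + 0.0130 + 0.000872) = 0.122

12.2%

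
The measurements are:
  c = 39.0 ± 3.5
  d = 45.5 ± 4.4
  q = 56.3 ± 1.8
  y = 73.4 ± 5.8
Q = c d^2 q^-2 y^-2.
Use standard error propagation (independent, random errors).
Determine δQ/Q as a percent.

27.3%

Each factor contributes (exponent × relative error)² to (δQ/Q)²:
  (1·δc/c)² = (1×0.0897)² = 0.00805;  (2·δd/d)² = (2×0.0967)² = 0.0374;  (-2·δq/q)² = (-2×0.0320)² = 0.00409;  (-2·δy/y)² = (-2×0.0790)² = 0.0250
δQ/Q = √(0.0745) = 0.273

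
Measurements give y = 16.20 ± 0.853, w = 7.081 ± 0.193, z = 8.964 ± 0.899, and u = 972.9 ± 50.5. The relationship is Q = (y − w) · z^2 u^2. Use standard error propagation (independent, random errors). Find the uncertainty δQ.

1.7e+08

Let h = y − w = 9.119. δh = √(δy² + δw²) = √(0.728 + 0.0372) = 0.875, so δh/h = 0.0959.
Q is then a monomial in h, z, u:
δQ/Q = √((δh/h)² + (2·δz/z)² + (2·δu/u)²) = √(0.00920 + 0.0402 + 0.0108) = 0.245
Q = 6.936e+08, so δQ = 0.245 × 6.936e+08 = 1.7e+08.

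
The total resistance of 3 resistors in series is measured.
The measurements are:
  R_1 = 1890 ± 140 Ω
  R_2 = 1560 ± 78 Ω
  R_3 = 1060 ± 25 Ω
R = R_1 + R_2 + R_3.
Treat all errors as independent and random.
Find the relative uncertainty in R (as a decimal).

Each term contributes (cᵢ δxᵢ)² to (δR)²:
  (δR_1)² = 19600;  (δR_2)² = 6080;  (δR_3)² = 625
δR = √(26300) = 162 Ω
R = 4510 Ω, so δR/R = 162/4510 = 0.0360.

0.0360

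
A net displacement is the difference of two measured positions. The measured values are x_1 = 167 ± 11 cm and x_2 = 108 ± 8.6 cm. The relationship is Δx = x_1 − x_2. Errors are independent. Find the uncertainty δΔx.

14.0 cm

Sums and differences: (δΔx)² = Σ (cᵢ δxᵢ)².
  (δx_1)² = 121;  (δx_2)² = 74.0
δΔx = √(195) = 14.0 cm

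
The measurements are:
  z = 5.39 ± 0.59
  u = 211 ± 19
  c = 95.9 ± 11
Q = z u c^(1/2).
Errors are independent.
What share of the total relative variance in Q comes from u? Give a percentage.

34.7%

(δQ/Q)² = (1·δz/z)² + (1·δu/u)² + (½·δc/c)²
  z term: (1×0.109)² = 0.0120
  u term: (1×0.0900)² = 0.00811
  c term: (0.5×0.115)² = 0.00329
Total = 0.0234. Share from u = 0.00811/0.0234 = 0.347.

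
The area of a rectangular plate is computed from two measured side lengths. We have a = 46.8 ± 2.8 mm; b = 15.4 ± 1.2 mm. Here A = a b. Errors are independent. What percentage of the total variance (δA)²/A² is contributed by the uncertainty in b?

(δA/A)² = (1·δa/a)² + (1·δb/b)²
  a term: (1×0.0598)² = 0.00358
  b term: (1×0.0779)² = 0.00607
Total = 0.00965. Share from b = 0.00607/0.00965 = 0.629.

62.9%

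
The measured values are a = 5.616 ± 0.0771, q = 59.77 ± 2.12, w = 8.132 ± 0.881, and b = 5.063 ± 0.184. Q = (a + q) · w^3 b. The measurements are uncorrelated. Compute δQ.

Let u = a + q = 65.39. δu = √(δa² + δq²) = √(0.00594 + 4.49) = 2.12, so δu/u = 0.0324.
Q is then a monomial in u, w, b:
δQ/Q = √((δu/u)² + (3·δw/w)² + (1·δb/b)²) = √(0.00105 + 0.106 + 0.00132) = 0.329
Q = 178000, so δQ = 0.329 × 178000 = 58500.

58500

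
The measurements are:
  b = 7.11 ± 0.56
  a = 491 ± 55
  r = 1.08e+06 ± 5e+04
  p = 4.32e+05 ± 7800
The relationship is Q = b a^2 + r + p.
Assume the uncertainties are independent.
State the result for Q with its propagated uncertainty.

(3.23 ± 0.410) × 10^6

Let w = b·a^2 = 1.71e+06. δw/w = √((1·δb/b)² + (2·δa/a)²) = √(0.00620 + 0.0502) = 0.237, so δw = 4.07e+05.
Q = w + r + p: δQ = √(δw² + δr² + δp²) = √(1.66e+11 + 2.5e+09 + 6.08e+07) = 4.1e+05
Q = 3.23e+06.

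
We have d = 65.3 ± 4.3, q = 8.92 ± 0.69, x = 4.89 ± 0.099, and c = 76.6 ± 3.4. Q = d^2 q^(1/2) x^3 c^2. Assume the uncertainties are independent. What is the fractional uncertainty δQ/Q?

0.174

Since Q is a product/quotient, work with relative uncertainties:
  (2·δd/d)² = (2×0.0658)² = 0.0173;  (½·δq/q)² = (0.5×0.0774)² = 0.00150;  (3·δx/x)² = (3×0.0202)² = 0.00369;  (2·δc/c)² = (2×0.0444)² = 0.00788
δQ/Q = √(0.0304) = 0.174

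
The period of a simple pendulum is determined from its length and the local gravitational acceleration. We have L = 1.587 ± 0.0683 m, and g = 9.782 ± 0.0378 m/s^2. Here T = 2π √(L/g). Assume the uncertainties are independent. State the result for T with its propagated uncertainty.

Relative error in a monomial: (δT/T)² = Σ (nᵢ · δxᵢ/xᵢ)².
  (½·δL/L)² = (0.5×0.0430)² = 0.000463;  (−½·δg/g)² = (-0.5×0.00386)² = 3.73e-06
δT/T = √(0.000467) = 0.0216
T = 2.531 s, so δT = 0.0216 × 2.531 = 0.0547 s.

2.531 ± 0.0547 s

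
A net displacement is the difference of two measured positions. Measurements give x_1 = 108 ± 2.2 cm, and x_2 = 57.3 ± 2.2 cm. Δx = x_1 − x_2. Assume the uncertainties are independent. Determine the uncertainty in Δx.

Sums and differences: (δΔx)² = Σ (cᵢ δxᵢ)².
  (δx_1)² = 4.84;  (δx_2)² = 4.84
δΔx = √(9.68) = 3.11 cm

3.11 cm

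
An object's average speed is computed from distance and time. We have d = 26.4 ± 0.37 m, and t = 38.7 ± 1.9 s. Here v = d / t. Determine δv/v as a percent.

Each factor contributes (exponent × relative error)² to (δv/v)²:
  (1·δd/d)² = (1×0.0140)² = 0.000196;  (-1·δt/t)² = (-1×0.0491)² = 0.00241
δv/v = √(0.00261) = 0.0511

5.11%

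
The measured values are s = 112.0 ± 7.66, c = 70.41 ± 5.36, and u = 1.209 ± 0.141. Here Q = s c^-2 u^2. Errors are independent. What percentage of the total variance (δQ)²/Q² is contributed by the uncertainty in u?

66.1%

(δQ/Q)² = (1·δs/s)² + (-2·δc/c)² + (2·δu/u)²
  s term: (1×0.0684)² = 0.00468
  c term: (-2×0.0761)² = 0.0232
  u term: (2×0.117)² = 0.0544
Total = 0.0823. Share from u = 0.0544/0.0823 = 0.661.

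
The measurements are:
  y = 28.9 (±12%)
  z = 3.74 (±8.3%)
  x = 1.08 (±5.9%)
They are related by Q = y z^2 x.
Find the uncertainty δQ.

Each factor contributes (exponent × relative error)² to (δQ/Q)²:
  (1·δy/y)² = (1×0.120)² = 0.0144;  (2·δz/z)² = (2×0.0830)² = 0.0276;  (1·δx/x)² = (1×0.0590)² = 0.00348
δQ/Q = √(0.0454) = 0.213
Q = 437, so δQ = 0.213 × 437 = 93.1.

93.1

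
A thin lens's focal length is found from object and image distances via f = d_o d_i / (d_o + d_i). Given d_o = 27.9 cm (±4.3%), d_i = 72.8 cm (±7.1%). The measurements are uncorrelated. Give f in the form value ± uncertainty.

20.2 ± 0.742 cm

∂f/∂d_o = (d_i/(d_o+d_i))² = 0.523;  ∂f/∂d_i = (d_o/(d_o+d_i))² = 0.0768
δf = √((∂f/∂d_o · δd_o)² + (∂f/∂d_i · δd_i)²) = √(0.393 + 0.157) = 0.742 cm
f = 20.2 cm.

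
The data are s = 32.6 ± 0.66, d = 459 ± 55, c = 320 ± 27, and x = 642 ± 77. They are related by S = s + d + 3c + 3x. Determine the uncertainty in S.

251

S is a linear combination, so absolute uncertainties add in quadrature:
  (δs)² = 0.436;  (δd)² = 3020;  (3·δc)² = 6560;  (3·δx)² = 53400
δS = √(62900) = 251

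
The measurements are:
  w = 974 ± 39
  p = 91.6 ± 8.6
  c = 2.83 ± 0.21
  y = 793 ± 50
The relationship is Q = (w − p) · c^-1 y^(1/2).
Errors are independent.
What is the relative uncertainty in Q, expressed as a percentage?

Let u = w − p = 882. δu = √(δw² + δp²) = √(1520 + 74.0) = 39.9, so δu/u = 0.0453.
Q is then a monomial in u, c, y:
δQ/Q = √((δu/u)² + (-1·δc/c)² + (½·δy/y)²) = √(0.00205 + 0.00551 + 0.000994) = 0.0925

9.25%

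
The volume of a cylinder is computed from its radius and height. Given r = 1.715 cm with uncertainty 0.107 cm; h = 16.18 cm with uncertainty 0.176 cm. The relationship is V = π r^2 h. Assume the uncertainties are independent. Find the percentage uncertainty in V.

12.5%

V is a product of powers, so relative uncertainties combine in quadrature:
  (2·δr/r)² = (2×0.0624)² = 0.0156;  (1·δh/h)² = (1×0.0109)² = 0.000118
δV/V = √(0.0157) = 0.125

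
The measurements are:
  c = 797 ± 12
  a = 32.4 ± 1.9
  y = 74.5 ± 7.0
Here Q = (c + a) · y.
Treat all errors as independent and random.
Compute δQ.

Let u = c + a = 829. δu = √(δc² + δa²) = √(144 + 3.61) = 12.1, so δu/u = 0.0146.
Q is then a monomial in u, y:
δQ/Q = √((δu/u)² + (1·δy/y)²) = √(0.000215 + 0.00883) = 0.0951
Q = 61800, so δQ = 0.0951 × 61800 = 5880.

5880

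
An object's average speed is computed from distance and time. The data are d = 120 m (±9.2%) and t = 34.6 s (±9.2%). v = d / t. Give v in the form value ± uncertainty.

For a monomial v ∝ d, t^-1, fractional errors add in quadrature:
  (1·δd/d)² = (1×0.0920)² = 0.00846;  (-1·δt/t)² = (-1×0.0920)² = 0.00846
δv/v = √(0.0169) = 0.130
v = 3.47 m/s, so δv = 0.130 × 3.47 = 0.451 m/s.

3.47 ± 0.451 m/s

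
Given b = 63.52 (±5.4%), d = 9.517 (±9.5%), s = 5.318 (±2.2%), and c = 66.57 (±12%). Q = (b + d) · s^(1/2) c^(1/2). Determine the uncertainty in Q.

Let u = b + d = 73.04. δu = √(δb² + δd²) = √(11.8 + 0.817) = 3.55, so δu/u = 0.0486.
Q is then a monomial in u, s, c:
δQ/Q = √((δu/u)² + (½·δs/s)² + (½·δc/c)²) = √(0.00236 + 0.000121 + 0.00360) = 0.0780
Q = 1374, so δQ = 0.0780 × 1374 = 107.

107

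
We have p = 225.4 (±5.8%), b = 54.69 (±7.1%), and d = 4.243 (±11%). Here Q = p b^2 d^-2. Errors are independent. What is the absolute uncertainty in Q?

Q is a product of powers, so relative uncertainties combine in quadrature:
  (1·δp/p)² = (1×0.0580)² = 0.00336;  (2·δb/b)² = (2×0.0710)² = 0.0202;  (-2·δd/d)² = (-2×0.110)² = 0.0484
δQ/Q = √(0.0719) = 0.268
Q = 37450, so δQ = 0.268 × 37450 = 10000.

10000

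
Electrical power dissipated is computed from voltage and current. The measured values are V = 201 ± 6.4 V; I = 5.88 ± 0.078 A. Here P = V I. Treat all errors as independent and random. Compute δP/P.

0.0345

Each factor contributes (exponent × relative error)² to (δP/P)²:
  (1·δV/V)² = (1×0.0318)² = 0.00101;  (1·δI/I)² = (1×0.0133)² = 0.000176
δP/P = √(0.00119) = 0.0345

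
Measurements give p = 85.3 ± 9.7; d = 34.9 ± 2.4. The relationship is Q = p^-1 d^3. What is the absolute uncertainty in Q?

Each factor contributes (exponent × relative error)² to (δQ/Q)²:
  (-1·δp/p)² = (-1×0.114)² = 0.0129;  (3·δd/d)² = (3×0.0688)² = 0.0426
δQ/Q = √(0.0555) = 0.236
Q = 498, so δQ = 0.236 × 498 = 117.

117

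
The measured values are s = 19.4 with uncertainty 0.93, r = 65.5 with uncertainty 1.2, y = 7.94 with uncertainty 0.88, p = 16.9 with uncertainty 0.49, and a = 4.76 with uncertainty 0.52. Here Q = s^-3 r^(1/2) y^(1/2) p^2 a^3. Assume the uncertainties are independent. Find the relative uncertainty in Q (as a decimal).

For a monomial Q ∝ s^-3, r^(1/2), y^(1/2), p^2, a^3, fractional errors add in quadrature:
  (-3·δs/s)² = (-3×0.0479)² = 0.0207;  (½·δr/r)² = (0.5×0.0183)² = 8.39e-05;  (½·δy/y)² = (0.5×0.111)² = 0.00307;  (2·δp/p)² = (2×0.0290)² = 0.00336;  (3·δa/a)² = (3×0.109)² = 0.107
δQ/Q = √(0.135) = 0.367

0.367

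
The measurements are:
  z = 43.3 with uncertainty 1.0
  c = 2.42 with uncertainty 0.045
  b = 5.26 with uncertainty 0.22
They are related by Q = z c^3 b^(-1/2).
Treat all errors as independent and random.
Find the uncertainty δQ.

Since Q is a product/quotient, work with relative uncertainties:
  (1·δz/z)² = (1×0.0231)² = 0.000533;  (3·δc/c)² = (3×0.0186)² = 0.00311;  (−½·δb/b)² = (-0.5×0.0418)² = 0.000437
δQ/Q = √(0.00408) = 0.0639
Q = 268, so δQ = 0.0639 × 268 = 17.1.

17.1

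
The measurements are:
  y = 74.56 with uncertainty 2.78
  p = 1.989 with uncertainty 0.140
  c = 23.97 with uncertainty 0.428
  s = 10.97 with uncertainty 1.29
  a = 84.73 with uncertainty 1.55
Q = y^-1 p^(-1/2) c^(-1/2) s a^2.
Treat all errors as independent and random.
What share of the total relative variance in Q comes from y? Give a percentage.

7.78%

(δQ/Q)² = (-1·δy/y)² + (−½·δp/p)² + (−½·δc/c)² + (1·δs/s)² + (2·δa/a)²
  y term: (-1×0.0373)² = 0.00139
  p term: (-0.5×0.0704)² = 0.00124
  c term: (-0.5×0.0179)² = 7.97e-05
  s term: (1×0.118)² = 0.0138
  a term: (2×0.0183)² = 0.00134
Total = 0.0179. Share from y = 0.00139/0.0179 = 0.0778.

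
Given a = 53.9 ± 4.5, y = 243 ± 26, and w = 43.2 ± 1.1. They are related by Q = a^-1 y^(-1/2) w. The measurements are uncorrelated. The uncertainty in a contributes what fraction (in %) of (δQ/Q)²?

(δQ/Q)² = (-1·δa/a)² + (−½·δy/y)² + (1·δw/w)²
  a term: (-1×0.0835)² = 0.00697
  y term: (-0.5×0.107)² = 0.00286
  w term: (1×0.0255)² = 0.000648
Total = 0.0105. Share from a = 0.00697/0.0105 = 0.665.

66.5%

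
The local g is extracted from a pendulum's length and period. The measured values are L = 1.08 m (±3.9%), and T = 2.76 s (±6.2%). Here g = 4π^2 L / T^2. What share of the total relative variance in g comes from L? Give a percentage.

9.00%

(δg/g)² = (1·δL/L)² + (-2·δT/T)²
  L term: (1×0.0390)² = 0.00152
  T term: (-2×0.0620)² = 0.0154
Total = 0.0169. Share from L = 0.00152/0.0169 = 0.0900.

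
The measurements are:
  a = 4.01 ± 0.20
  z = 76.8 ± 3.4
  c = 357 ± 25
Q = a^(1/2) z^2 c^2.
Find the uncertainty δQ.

2.52e+08

Since Q is a product/quotient, work with relative uncertainties:
  (½·δa/a)² = (0.5×0.0499)² = 0.000622;  (2·δz/z)² = (2×0.0443)² = 0.00784;  (2·δc/c)² = (2×0.0700)² = 0.0196
δQ/Q = √(0.0281) = 0.168
Q = 1.51e+09, so δQ = 0.168 × 1.51e+09 = 2.52e+08.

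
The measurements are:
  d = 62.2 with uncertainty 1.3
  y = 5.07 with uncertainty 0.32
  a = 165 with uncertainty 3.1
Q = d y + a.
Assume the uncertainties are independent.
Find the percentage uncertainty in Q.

4.41%

Let p = d·y = 315. δp/p = √((1·δd/d)² + (1·δy/y)²) = √(0.000437 + 0.00398) = 0.0665, so δp = 21.0.
Q = p + a: δQ = √(δp² + δa²) = √(440 + 9.61) = 21.2
Q = 480, so δQ/Q = 21.2/480 = 0.0441.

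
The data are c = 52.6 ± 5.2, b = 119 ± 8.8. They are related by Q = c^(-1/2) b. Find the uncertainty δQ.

Relative error in a monomial: (δQ/Q)² = Σ (nᵢ · δxᵢ/xᵢ)².
  (−½·δc/c)² = (-0.5×0.0989)² = 0.00244;  (1·δb/b)² = (1×0.0739)² = 0.00547
δQ/Q = √(0.00791) = 0.0889
Q = 16.4, so δQ = 0.0889 × 16.4 = 1.46.

1.46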